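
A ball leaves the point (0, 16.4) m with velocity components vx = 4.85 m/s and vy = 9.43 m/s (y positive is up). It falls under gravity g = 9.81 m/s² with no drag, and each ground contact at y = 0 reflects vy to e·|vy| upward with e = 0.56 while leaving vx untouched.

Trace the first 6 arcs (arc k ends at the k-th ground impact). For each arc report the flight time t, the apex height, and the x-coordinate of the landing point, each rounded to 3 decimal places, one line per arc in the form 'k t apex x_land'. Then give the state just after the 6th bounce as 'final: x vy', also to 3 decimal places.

Arc 1: start y=16.400, vy=9.430 → t=3.027, apex=20.932, x_land=14.681, impact vy=-20.266
  bounce: vy ← 0.56·20.266 = 11.349
Arc 2: start y=0.000, vy=11.349 → t=2.314, apex=6.564, x_land=25.903, impact vy=-11.349
  bounce: vy ← 0.56·11.349 = 6.355
Arc 3: start y=0.000, vy=6.355 → t=1.296, apex=2.059, x_land=32.187, impact vy=-6.355
  bounce: vy ← 0.56·6.355 = 3.559
Arc 4: start y=0.000, vy=3.559 → t=0.726, apex=0.646, x_land=35.706, impact vy=-3.559
  bounce: vy ← 0.56·3.559 = 1.993
Arc 5: start y=0.000, vy=1.993 → t=0.406, apex=0.202, x_land=37.676, impact vy=-1.993
  bounce: vy ← 0.56·1.993 = 1.116
Arc 6: start y=0.000, vy=1.116 → t=0.228, apex=0.063, x_land=38.780, impact vy=-1.116
  bounce: vy ← 0.56·1.116 = 0.625

1 3.027 20.932 14.681
2 2.314 6.564 25.903
3 1.296 2.059 32.187
4 0.726 0.646 35.706
5 0.406 0.202 37.676
6 0.228 0.063 38.780
final: 38.780 0.625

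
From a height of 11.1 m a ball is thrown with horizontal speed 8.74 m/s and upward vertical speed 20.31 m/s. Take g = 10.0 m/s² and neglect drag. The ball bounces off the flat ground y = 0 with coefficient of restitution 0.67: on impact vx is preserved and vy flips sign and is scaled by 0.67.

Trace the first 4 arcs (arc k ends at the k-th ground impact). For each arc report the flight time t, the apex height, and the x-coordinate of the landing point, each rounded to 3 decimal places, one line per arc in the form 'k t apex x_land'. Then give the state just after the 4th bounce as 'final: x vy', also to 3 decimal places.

1 4.550 31.725 39.766
2 3.375 14.241 69.267
3 2.261 6.393 89.032
4 1.515 2.870 102.275
final: 102.275 5.076

Arc 1: start y=11.100, vy=20.310 → t=4.550, apex=31.725, x_land=39.766, impact vy=-25.189
  bounce: vy ← 0.67·25.189 = 16.877
Arc 2: start y=0.000, vy=16.877 → t=3.375, apex=14.241, x_land=69.267, impact vy=-16.877
  bounce: vy ← 0.67·16.877 = 11.307
Arc 3: start y=0.000, vy=11.307 → t=2.261, apex=6.393, x_land=89.032, impact vy=-11.307
  bounce: vy ← 0.67·11.307 = 7.576
Arc 4: start y=0.000, vy=7.576 → t=1.515, apex=2.870, x_land=102.275, impact vy=-7.576
  bounce: vy ← 0.67·7.576 = 5.076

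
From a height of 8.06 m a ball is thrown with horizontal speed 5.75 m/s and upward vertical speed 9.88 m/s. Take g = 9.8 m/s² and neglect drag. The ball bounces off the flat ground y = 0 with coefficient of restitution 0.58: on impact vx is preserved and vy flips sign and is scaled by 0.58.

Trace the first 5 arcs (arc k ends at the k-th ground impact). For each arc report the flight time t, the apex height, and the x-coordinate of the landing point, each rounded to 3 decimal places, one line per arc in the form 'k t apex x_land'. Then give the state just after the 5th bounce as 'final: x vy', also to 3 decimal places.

1 2.640 13.040 15.177
2 1.892 4.387 26.058
3 1.098 1.476 32.369
4 0.637 0.496 36.030
5 0.369 0.167 38.153
final: 38.153 1.049

Arc 1: start y=8.060, vy=9.880 → t=2.640, apex=13.040, x_land=15.177, impact vy=-15.987
  bounce: vy ← 0.58·15.987 = 9.273
Arc 2: start y=0.000, vy=9.273 → t=1.892, apex=4.387, x_land=26.058, impact vy=-9.273
  bounce: vy ← 0.58·9.273 = 5.378
Arc 3: start y=0.000, vy=5.378 → t=1.098, apex=1.476, x_land=32.369, impact vy=-5.378
  bounce: vy ← 0.58·5.378 = 3.119
Arc 4: start y=0.000, vy=3.119 → t=0.637, apex=0.496, x_land=36.030, impact vy=-3.119
  bounce: vy ← 0.58·3.119 = 1.809
Arc 5: start y=0.000, vy=1.809 → t=0.369, apex=0.167, x_land=38.153, impact vy=-1.809
  bounce: vy ← 0.58·1.809 = 1.049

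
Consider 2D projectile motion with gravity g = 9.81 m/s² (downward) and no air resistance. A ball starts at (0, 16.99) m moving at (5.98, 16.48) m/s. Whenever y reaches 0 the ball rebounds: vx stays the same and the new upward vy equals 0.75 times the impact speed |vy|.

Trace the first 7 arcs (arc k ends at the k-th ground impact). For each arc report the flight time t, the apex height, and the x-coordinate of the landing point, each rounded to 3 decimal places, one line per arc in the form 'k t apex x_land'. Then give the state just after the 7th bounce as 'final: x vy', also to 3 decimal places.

Arc 1: start y=16.990, vy=16.480 → t=4.187, apex=30.833, x_land=25.039, impact vy=-24.595
  bounce: vy ← 0.75·24.595 = 18.447
Arc 2: start y=0.000, vy=18.447 → t=3.761, apex=17.343, x_land=47.528, impact vy=-18.447
  bounce: vy ← 0.75·18.447 = 13.835
Arc 3: start y=0.000, vy=13.835 → t=2.821, apex=9.756, x_land=64.395, impact vy=-13.835
  bounce: vy ← 0.75·13.835 = 10.376
Arc 4: start y=0.000, vy=10.376 → t=2.115, apex=5.488, x_land=77.046, impact vy=-10.376
  bounce: vy ← 0.75·10.376 = 7.782
Arc 5: start y=0.000, vy=7.782 → t=1.587, apex=3.087, x_land=86.533, impact vy=-7.782
  bounce: vy ← 0.75·7.782 = 5.837
Arc 6: start y=0.000, vy=5.837 → t=1.190, apex=1.736, x_land=93.649, impact vy=-5.837
  bounce: vy ← 0.75·5.837 = 4.377
Arc 7: start y=0.000, vy=4.377 → t=0.892, apex=0.977, x_land=98.986, impact vy=-4.377
  bounce: vy ← 0.75·4.377 = 3.283

1 4.187 30.833 25.039
2 3.761 17.343 47.528
3 2.821 9.756 64.395
4 2.115 5.488 77.046
5 1.587 3.087 86.533
6 1.190 1.736 93.649
7 0.892 0.977 98.986
final: 98.986 3.283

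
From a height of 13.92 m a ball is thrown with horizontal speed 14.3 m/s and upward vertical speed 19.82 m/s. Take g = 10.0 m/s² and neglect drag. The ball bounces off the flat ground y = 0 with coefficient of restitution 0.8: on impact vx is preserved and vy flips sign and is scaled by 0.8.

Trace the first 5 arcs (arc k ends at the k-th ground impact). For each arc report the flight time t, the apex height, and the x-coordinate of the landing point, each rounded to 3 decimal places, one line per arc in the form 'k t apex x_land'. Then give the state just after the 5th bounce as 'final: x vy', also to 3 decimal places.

Arc 1: start y=13.920, vy=19.820 → t=4.573, apex=33.562, x_land=65.391, impact vy=-25.908
  bounce: vy ← 0.8·25.908 = 20.727
Arc 2: start y=0.000, vy=20.727 → t=4.145, apex=21.479, x_land=124.669, impact vy=-20.727
  bounce: vy ← 0.8·20.727 = 16.581
Arc 3: start y=0.000, vy=16.581 → t=3.316, apex=13.747, x_land=172.091, impact vy=-16.581
  bounce: vy ← 0.8·16.581 = 13.265
Arc 4: start y=0.000, vy=13.265 → t=2.653, apex=8.798, x_land=210.029, impact vy=-13.265
  bounce: vy ← 0.8·13.265 = 10.612
Arc 5: start y=0.000, vy=10.612 → t=2.122, apex=5.631, x_land=240.379, impact vy=-10.612
  bounce: vy ← 0.8·10.612 = 8.490

1 4.573 33.562 65.391
2 4.145 21.479 124.669
3 3.316 13.747 172.091
4 2.653 8.798 210.029
5 2.122 5.631 240.379
final: 240.379 8.490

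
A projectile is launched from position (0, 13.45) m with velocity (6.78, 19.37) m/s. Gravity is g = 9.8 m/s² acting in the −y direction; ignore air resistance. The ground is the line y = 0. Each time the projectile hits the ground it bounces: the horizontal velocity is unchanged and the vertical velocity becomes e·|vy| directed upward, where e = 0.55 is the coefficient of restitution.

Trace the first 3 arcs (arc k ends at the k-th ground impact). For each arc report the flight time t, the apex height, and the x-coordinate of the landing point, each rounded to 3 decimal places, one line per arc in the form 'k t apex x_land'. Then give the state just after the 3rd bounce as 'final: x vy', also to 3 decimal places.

Arc 1: start y=13.450, vy=19.370 → t=4.556, apex=32.593, x_land=30.887, impact vy=-25.275
  bounce: vy ← 0.55·25.275 = 13.901
Arc 2: start y=0.000, vy=13.901 → t=2.837, apex=9.859, x_land=50.122, impact vy=-13.901
  bounce: vy ← 0.55·13.901 = 7.646
Arc 3: start y=0.000, vy=7.646 → t=1.560, apex=2.982, x_land=60.701, impact vy=-7.646
  bounce: vy ← 0.55·7.646 = 4.205

1 4.556 32.593 30.887
2 2.837 9.859 50.122
3 1.560 2.982 60.701
final: 60.701 4.205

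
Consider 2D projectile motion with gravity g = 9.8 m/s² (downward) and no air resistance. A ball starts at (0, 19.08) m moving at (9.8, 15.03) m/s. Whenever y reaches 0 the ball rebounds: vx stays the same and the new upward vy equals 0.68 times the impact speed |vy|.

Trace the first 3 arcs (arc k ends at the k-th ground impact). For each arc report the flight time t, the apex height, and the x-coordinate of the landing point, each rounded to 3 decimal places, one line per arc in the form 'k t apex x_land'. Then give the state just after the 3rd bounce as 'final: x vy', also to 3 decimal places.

1 4.033 30.606 39.522
2 3.399 14.152 72.832
3 2.311 6.544 95.482
final: 95.482 7.701

Arc 1: start y=19.080, vy=15.030 → t=4.033, apex=30.606, x_land=39.522, impact vy=-24.492
  bounce: vy ← 0.68·24.492 = 16.655
Arc 2: start y=0.000, vy=16.655 → t=3.399, apex=14.152, x_land=72.832, impact vy=-16.655
  bounce: vy ← 0.68·16.655 = 11.325
Arc 3: start y=0.000, vy=11.325 → t=2.311, apex=6.544, x_land=95.482, impact vy=-11.325
  bounce: vy ← 0.68·11.325 = 7.701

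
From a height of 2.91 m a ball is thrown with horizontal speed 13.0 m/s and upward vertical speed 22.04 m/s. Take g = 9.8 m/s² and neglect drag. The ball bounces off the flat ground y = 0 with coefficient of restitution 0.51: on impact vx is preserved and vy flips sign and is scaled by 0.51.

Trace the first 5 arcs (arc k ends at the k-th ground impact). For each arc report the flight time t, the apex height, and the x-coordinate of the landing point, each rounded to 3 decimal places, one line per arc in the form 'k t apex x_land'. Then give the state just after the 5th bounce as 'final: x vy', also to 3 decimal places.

Arc 1: start y=2.910, vy=22.040 → t=4.626, apex=27.694, x_land=60.142, impact vy=-23.298
  bounce: vy ← 0.51·23.298 = 11.882
Arc 2: start y=0.000, vy=11.882 → t=2.425, apex=7.203, x_land=91.666, impact vy=-11.882
  bounce: vy ← 0.51·11.882 = 6.060
Arc 3: start y=0.000, vy=6.060 → t=1.237, apex=1.874, x_land=107.743, impact vy=-6.060
  bounce: vy ← 0.51·6.060 = 3.091
Arc 4: start y=0.000, vy=3.091 → t=0.631, apex=0.487, x_land=115.942, impact vy=-3.091
  bounce: vy ← 0.51·3.091 = 1.576
Arc 5: start y=0.000, vy=1.576 → t=0.322, apex=0.127, x_land=120.124, impact vy=-1.576
  bounce: vy ← 0.51·1.576 = 0.804

1 4.626 27.694 60.142
2 2.425 7.203 91.666
3 1.237 1.874 107.743
4 0.631 0.487 115.942
5 0.322 0.127 120.124
final: 120.124 0.804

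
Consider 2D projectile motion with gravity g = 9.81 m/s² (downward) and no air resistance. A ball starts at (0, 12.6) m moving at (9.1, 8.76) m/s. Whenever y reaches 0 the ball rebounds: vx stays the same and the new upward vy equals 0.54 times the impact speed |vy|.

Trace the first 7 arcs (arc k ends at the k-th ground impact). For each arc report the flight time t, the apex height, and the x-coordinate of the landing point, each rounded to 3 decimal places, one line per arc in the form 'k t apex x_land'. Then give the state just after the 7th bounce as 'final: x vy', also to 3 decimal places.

1 2.728 16.511 24.822
2 1.981 4.815 42.854
3 1.070 1.404 52.591
4 0.578 0.409 57.849
5 0.312 0.119 60.688
6 0.168 0.035 62.221
7 0.091 0.010 63.049
final: 63.049 0.241

Arc 1: start y=12.600, vy=8.760 → t=2.728, apex=16.511, x_land=24.822, impact vy=-17.999
  bounce: vy ← 0.54·17.999 = 9.719
Arc 2: start y=0.000, vy=9.719 → t=1.981, apex=4.815, x_land=42.854, impact vy=-9.719
  bounce: vy ← 0.54·9.719 = 5.248
Arc 3: start y=0.000, vy=5.248 → t=1.070, apex=1.404, x_land=52.591, impact vy=-5.248
  bounce: vy ← 0.54·5.248 = 2.834
Arc 4: start y=0.000, vy=2.834 → t=0.578, apex=0.409, x_land=57.849, impact vy=-2.834
  bounce: vy ← 0.54·2.834 = 1.530
Arc 5: start y=0.000, vy=1.530 → t=0.312, apex=0.119, x_land=60.688, impact vy=-1.530
  bounce: vy ← 0.54·1.530 = 0.826
Arc 6: start y=0.000, vy=0.826 → t=0.168, apex=0.035, x_land=62.221, impact vy=-0.826
  bounce: vy ← 0.54·0.826 = 0.446
Arc 7: start y=0.000, vy=0.446 → t=0.091, apex=0.010, x_land=63.049, impact vy=-0.446
  bounce: vy ← 0.54·0.446 = 0.241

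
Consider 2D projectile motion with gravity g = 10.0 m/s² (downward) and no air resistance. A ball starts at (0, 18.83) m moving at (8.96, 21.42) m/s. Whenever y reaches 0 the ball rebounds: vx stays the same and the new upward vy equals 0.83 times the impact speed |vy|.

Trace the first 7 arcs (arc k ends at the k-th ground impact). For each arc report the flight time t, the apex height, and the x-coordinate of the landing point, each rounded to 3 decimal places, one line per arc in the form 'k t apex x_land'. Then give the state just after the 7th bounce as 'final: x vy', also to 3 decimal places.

Arc 1: start y=18.830, vy=21.420 → t=5.032, apex=41.771, x_land=45.090, impact vy=-28.904
  bounce: vy ← 0.83·28.904 = 23.990
Arc 2: start y=0.000, vy=23.990 → t=4.798, apex=28.776, x_land=88.080, impact vy=-23.990
  bounce: vy ← 0.83·23.990 = 19.912
Arc 3: start y=0.000, vy=19.912 → t=3.982, apex=19.824, x_land=123.762, impact vy=-19.912
  bounce: vy ← 0.83·19.912 = 16.527
Arc 4: start y=0.000, vy=16.527 → t=3.305, apex=13.657, x_land=153.377, impact vy=-16.527
  bounce: vy ← 0.83·16.527 = 13.717
Arc 5: start y=0.000, vy=13.717 → t=2.743, apex=9.408, x_land=177.959, impact vy=-13.717
  bounce: vy ← 0.83·13.717 = 11.385
Arc 6: start y=0.000, vy=11.385 → t=2.277, apex=6.481, x_land=198.361, impact vy=-11.385
  bounce: vy ← 0.83·11.385 = 9.450
Arc 7: start y=0.000, vy=9.450 → t=1.890, apex=4.465, x_land=215.295, impact vy=-9.450
  bounce: vy ← 0.83·9.450 = 7.843

1 5.032 41.771 45.090
2 4.798 28.776 88.080
3 3.982 19.824 123.762
4 3.305 13.657 153.377
5 2.743 9.408 177.959
6 2.277 6.481 198.361
7 1.890 4.465 215.295
final: 215.295 7.843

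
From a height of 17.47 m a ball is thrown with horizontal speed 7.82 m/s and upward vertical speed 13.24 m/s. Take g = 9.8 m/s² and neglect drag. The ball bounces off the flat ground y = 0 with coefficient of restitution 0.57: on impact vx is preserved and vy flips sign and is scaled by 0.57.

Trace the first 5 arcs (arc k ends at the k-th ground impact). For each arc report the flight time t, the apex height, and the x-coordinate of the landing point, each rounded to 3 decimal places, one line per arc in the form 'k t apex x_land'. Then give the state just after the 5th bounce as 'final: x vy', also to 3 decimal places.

1 3.673 26.414 28.721
2 2.647 8.582 49.419
3 1.509 2.788 61.217
4 0.860 0.906 67.942
5 0.490 0.294 71.775
final: 71.775 1.369

Arc 1: start y=17.470, vy=13.240 → t=3.673, apex=26.414, x_land=28.721, impact vy=-22.753
  bounce: vy ← 0.57·22.753 = 12.969
Arc 2: start y=0.000, vy=12.969 → t=2.647, apex=8.582, x_land=49.419, impact vy=-12.969
  bounce: vy ← 0.57·12.969 = 7.393
Arc 3: start y=0.000, vy=7.393 → t=1.509, apex=2.788, x_land=61.217, impact vy=-7.393
  bounce: vy ← 0.57·7.393 = 4.214
Arc 4: start y=0.000, vy=4.214 → t=0.860, apex=0.906, x_land=67.942, impact vy=-4.214
  bounce: vy ← 0.57·4.214 = 2.402
Arc 5: start y=0.000, vy=2.402 → t=0.490, apex=0.294, x_land=71.775, impact vy=-2.402
  bounce: vy ← 0.57·2.402 = 1.369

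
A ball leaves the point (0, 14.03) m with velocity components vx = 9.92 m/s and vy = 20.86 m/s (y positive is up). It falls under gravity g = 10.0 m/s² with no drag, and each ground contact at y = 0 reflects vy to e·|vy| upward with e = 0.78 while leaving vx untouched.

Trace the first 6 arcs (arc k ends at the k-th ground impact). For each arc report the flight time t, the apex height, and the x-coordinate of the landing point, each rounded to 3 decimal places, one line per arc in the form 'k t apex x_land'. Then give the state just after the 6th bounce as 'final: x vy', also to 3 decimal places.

Arc 1: start y=14.030, vy=20.860 → t=4.761, apex=35.787, x_land=47.232, impact vy=-26.753
  bounce: vy ← 0.78·26.753 = 20.868
Arc 2: start y=0.000, vy=20.868 → t=4.174, apex=21.773, x_land=88.634, impact vy=-20.868
  bounce: vy ← 0.78·20.868 = 16.277
Arc 3: start y=0.000, vy=16.277 → t=3.255, apex=13.247, x_land=120.927, impact vy=-16.277
  bounce: vy ← 0.78·16.277 = 12.696
Arc 4: start y=0.000, vy=12.696 → t=2.539, apex=8.059, x_land=146.115, impact vy=-12.696
  bounce: vy ← 0.78·12.696 = 9.903
Arc 5: start y=0.000, vy=9.903 → t=1.981, apex=4.903, x_land=165.762, impact vy=-9.903
  bounce: vy ← 0.78·9.903 = 7.724
Arc 6: start y=0.000, vy=7.724 → t=1.545, apex=2.983, x_land=181.087, impact vy=-7.724
  bounce: vy ← 0.78·7.724 = 6.025

1 4.761 35.787 47.232
2 4.174 21.773 88.634
3 3.255 13.247 120.927
4 2.539 8.059 146.115
5 1.981 4.903 165.762
6 1.545 2.983 181.087
final: 181.087 6.025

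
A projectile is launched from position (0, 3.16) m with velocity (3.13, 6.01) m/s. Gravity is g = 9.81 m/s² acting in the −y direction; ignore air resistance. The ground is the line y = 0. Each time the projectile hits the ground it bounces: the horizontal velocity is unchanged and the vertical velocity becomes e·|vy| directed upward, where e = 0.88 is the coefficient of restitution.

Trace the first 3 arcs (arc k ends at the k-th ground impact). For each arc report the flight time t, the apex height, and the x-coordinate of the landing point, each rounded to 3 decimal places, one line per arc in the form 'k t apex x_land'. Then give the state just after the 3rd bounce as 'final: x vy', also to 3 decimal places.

Arc 1: start y=3.160, vy=6.010 → t=1.622, apex=5.001, x_land=5.078, impact vy=-9.906
  bounce: vy ← 0.88·9.906 = 8.717
Arc 2: start y=0.000, vy=8.717 → t=1.777, apex=3.873, x_land=10.640, impact vy=-8.717
  bounce: vy ← 0.88·8.717 = 7.671
Arc 3: start y=0.000, vy=7.671 → t=1.564, apex=2.999, x_land=15.535, impact vy=-7.671
  bounce: vy ← 0.88·7.671 = 6.750

1 1.622 5.001 5.078
2 1.777 3.873 10.640
3 1.564 2.999 15.535
final: 15.535 6.750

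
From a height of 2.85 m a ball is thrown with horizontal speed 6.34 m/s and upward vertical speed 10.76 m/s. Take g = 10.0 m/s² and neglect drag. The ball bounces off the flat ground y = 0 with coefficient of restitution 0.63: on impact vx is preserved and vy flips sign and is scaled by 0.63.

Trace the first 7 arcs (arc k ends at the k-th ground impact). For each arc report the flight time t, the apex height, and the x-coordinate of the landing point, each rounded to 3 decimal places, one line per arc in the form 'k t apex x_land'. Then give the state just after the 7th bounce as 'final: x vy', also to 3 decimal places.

1 2.390 8.639 15.155
2 1.656 3.429 25.656
3 1.043 1.361 32.271
4 0.657 0.540 36.439
5 0.414 0.214 39.064
6 0.261 0.085 40.718
7 0.164 0.034 41.760
final: 41.760 0.518

Arc 1: start y=2.850, vy=10.760 → t=2.390, apex=8.639, x_land=15.155, impact vy=-13.144
  bounce: vy ← 0.63·13.144 = 8.281
Arc 2: start y=0.000, vy=8.281 → t=1.656, apex=3.429, x_land=25.656, impact vy=-8.281
  bounce: vy ← 0.63·8.281 = 5.217
Arc 3: start y=0.000, vy=5.217 → t=1.043, apex=1.361, x_land=32.271, impact vy=-5.217
  bounce: vy ← 0.63·5.217 = 3.287
Arc 4: start y=0.000, vy=3.287 → t=0.657, apex=0.540, x_land=36.439, impact vy=-3.287
  bounce: vy ← 0.63·3.287 = 2.071
Arc 5: start y=0.000, vy=2.071 → t=0.414, apex=0.214, x_land=39.064, impact vy=-2.071
  bounce: vy ← 0.63·2.071 = 1.305
Arc 6: start y=0.000, vy=1.305 → t=0.261, apex=0.085, x_land=40.718, impact vy=-1.305
  bounce: vy ← 0.63·1.305 = 0.822
Arc 7: start y=0.000, vy=0.822 → t=0.164, apex=0.034, x_land=41.760, impact vy=-0.822
  bounce: vy ← 0.63·0.822 = 0.518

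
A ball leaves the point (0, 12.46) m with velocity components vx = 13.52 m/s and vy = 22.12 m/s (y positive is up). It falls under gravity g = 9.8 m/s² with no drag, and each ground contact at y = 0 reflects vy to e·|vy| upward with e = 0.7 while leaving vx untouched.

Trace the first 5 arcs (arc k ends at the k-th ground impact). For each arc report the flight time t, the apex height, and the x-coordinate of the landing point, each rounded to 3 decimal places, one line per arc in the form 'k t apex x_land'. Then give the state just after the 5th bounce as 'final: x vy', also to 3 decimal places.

1 5.021 37.424 67.881
2 3.869 18.338 120.190
3 2.708 8.986 156.807
4 1.896 4.403 182.439
5 1.327 2.157 200.381
final: 200.381 4.552

Arc 1: start y=12.460, vy=22.120 → t=5.021, apex=37.424, x_land=67.881, impact vy=-27.083
  bounce: vy ← 0.7·27.083 = 18.958
Arc 2: start y=0.000, vy=18.958 → t=3.869, apex=18.338, x_land=120.190, impact vy=-18.958
  bounce: vy ← 0.7·18.958 = 13.271
Arc 3: start y=0.000, vy=13.271 → t=2.708, apex=8.986, x_land=156.807, impact vy=-13.271
  bounce: vy ← 0.7·13.271 = 9.290
Arc 4: start y=0.000, vy=9.290 → t=1.896, apex=4.403, x_land=182.439, impact vy=-9.290
  bounce: vy ← 0.7·9.290 = 6.503
Arc 5: start y=0.000, vy=6.503 → t=1.327, apex=2.157, x_land=200.381, impact vy=-6.503
  bounce: vy ← 0.7·6.503 = 4.552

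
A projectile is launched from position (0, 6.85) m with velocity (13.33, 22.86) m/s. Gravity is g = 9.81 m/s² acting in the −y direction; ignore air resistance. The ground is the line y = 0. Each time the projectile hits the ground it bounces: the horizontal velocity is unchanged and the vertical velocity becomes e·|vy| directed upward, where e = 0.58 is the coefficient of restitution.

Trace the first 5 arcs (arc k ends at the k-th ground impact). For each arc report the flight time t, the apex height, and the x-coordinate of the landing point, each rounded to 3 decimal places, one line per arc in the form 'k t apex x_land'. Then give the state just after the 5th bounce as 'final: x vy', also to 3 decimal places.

Arc 1: start y=6.850, vy=22.860 → t=4.943, apex=33.485, x_land=65.891, impact vy=-25.632
  bounce: vy ← 0.58·25.632 = 14.866
Arc 2: start y=0.000, vy=14.866 → t=3.031, apex=11.264, x_land=106.292, impact vy=-14.866
  bounce: vy ← 0.58·14.866 = 8.622
Arc 3: start y=0.000, vy=8.622 → t=1.758, apex=3.789, x_land=129.725, impact vy=-8.622
  bounce: vy ← 0.58·8.622 = 5.001
Arc 4: start y=0.000, vy=5.001 → t=1.020, apex=1.275, x_land=143.316, impact vy=-5.001
  bounce: vy ← 0.58·5.001 = 2.901
Arc 5: start y=0.000, vy=2.901 → t=0.591, apex=0.429, x_land=151.199, impact vy=-2.901
  bounce: vy ← 0.58·2.901 = 1.682

1 4.943 33.485 65.891
2 3.031 11.264 106.292
3 1.758 3.789 129.725
4 1.020 1.275 143.316
5 0.591 0.429 151.199
final: 151.199 1.682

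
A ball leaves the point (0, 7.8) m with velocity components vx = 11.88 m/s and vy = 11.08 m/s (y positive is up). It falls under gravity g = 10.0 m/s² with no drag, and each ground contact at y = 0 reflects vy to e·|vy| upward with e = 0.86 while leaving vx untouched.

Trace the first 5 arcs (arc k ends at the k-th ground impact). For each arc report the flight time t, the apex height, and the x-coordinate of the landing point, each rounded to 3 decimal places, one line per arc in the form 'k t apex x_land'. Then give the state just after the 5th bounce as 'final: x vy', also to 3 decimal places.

Arc 1: start y=7.800, vy=11.080 → t=2.778, apex=13.938, x_land=32.998, impact vy=-16.696
  bounce: vy ← 0.86·16.696 = 14.359
Arc 2: start y=0.000, vy=14.359 → t=2.872, apex=10.309, x_land=67.115, impact vy=-14.359
  bounce: vy ← 0.86·14.359 = 12.349
Arc 3: start y=0.000, vy=12.349 → t=2.470, apex=7.624, x_land=96.455, impact vy=-12.349
  bounce: vy ← 0.86·12.349 = 10.620
Arc 4: start y=0.000, vy=10.620 → t=2.124, apex=5.639, x_land=121.688, impact vy=-10.620
  bounce: vy ← 0.86·10.620 = 9.133
Arc 5: start y=0.000, vy=9.133 → t=1.827, apex=4.171, x_land=143.388, impact vy=-9.133
  bounce: vy ← 0.86·9.133 = 7.854

1 2.778 13.938 32.998
2 2.872 10.309 67.115
3 2.470 7.624 96.455
4 2.124 5.639 121.688
5 1.827 4.171 143.388
final: 143.388 7.854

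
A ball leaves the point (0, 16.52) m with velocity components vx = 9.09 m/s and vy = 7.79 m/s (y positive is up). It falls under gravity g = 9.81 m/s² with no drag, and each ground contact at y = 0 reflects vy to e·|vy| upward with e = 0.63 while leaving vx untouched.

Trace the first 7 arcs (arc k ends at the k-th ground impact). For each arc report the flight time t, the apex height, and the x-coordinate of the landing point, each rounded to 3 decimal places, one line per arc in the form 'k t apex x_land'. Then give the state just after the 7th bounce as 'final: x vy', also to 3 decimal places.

Arc 1: start y=16.520, vy=7.790 → t=2.794, apex=19.613, x_land=25.395, impact vy=-19.616
  bounce: vy ← 0.63·19.616 = 12.358
Arc 2: start y=0.000, vy=12.358 → t=2.520, apex=7.784, x_land=48.298, impact vy=-12.358
  bounce: vy ← 0.63·12.358 = 7.786
Arc 3: start y=0.000, vy=7.786 → t=1.587, apex=3.090, x_land=62.726, impact vy=-7.786
  bounce: vy ← 0.63·7.786 = 4.905
Arc 4: start y=0.000, vy=4.905 → t=1.000, apex=1.226, x_land=71.816, impact vy=-4.905
  bounce: vy ← 0.63·4.905 = 3.090
Arc 5: start y=0.000, vy=3.090 → t=0.630, apex=0.487, x_land=77.543, impact vy=-3.090
  bounce: vy ← 0.63·3.090 = 1.947
Arc 6: start y=0.000, vy=1.947 → t=0.397, apex=0.193, x_land=81.151, impact vy=-1.947
  bounce: vy ← 0.63·1.947 = 1.226
Arc 7: start y=0.000, vy=1.226 → t=0.250, apex=0.077, x_land=83.424, impact vy=-1.226
  bounce: vy ← 0.63·1.226 = 0.773

1 2.794 19.613 25.395
2 2.520 7.784 48.298
3 1.587 3.090 62.726
4 1.000 1.226 71.816
5 0.630 0.487 77.543
6 0.397 0.193 81.151
7 0.250 0.077 83.424
final: 83.424 0.773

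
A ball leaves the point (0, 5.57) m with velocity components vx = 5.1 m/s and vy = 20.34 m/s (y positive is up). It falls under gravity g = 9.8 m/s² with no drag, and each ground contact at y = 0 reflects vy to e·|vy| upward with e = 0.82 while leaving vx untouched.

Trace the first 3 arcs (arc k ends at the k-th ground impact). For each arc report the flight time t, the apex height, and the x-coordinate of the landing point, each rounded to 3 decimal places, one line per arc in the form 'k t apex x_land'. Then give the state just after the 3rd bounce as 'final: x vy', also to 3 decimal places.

Arc 1: start y=5.570, vy=20.340 → t=4.409, apex=26.678, x_land=22.485, impact vy=-22.867
  bounce: vy ← 0.82·22.867 = 18.751
Arc 2: start y=0.000, vy=18.751 → t=3.827, apex=17.938, x_land=42.001, impact vy=-18.751
  bounce: vy ← 0.82·18.751 = 15.376
Arc 3: start y=0.000, vy=15.376 → t=3.138, apex=12.062, x_land=58.004, impact vy=-15.376
  bounce: vy ← 0.82·15.376 = 12.608

1 4.409 26.678 22.485
2 3.827 17.938 42.001
3 3.138 12.062 58.004
final: 58.004 12.608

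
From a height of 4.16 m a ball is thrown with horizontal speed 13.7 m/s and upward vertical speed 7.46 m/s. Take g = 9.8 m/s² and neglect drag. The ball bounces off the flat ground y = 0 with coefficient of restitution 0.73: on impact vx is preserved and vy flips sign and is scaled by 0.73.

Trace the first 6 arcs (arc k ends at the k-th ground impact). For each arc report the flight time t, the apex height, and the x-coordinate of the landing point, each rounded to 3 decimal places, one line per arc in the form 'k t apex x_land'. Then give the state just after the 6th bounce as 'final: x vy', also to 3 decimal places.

Arc 1: start y=4.160, vy=7.460 → t=1.956, apex=6.999, x_land=26.803, impact vy=-11.713
  bounce: vy ← 0.73·11.713 = 8.550
Arc 2: start y=0.000, vy=8.550 → t=1.745, apex=3.730, x_land=50.709, impact vy=-8.550
  bounce: vy ← 0.73·8.550 = 6.242
Arc 3: start y=0.000, vy=6.242 → t=1.274, apex=1.988, x_land=68.160, impact vy=-6.242
  bounce: vy ← 0.73·6.242 = 4.556
Arc 4: start y=0.000, vy=4.556 → t=0.930, apex=1.059, x_land=80.899, impact vy=-4.556
  bounce: vy ← 0.73·4.556 = 3.326
Arc 5: start y=0.000, vy=3.326 → t=0.679, apex=0.564, x_land=90.199, impact vy=-3.326
  bounce: vy ← 0.73·3.326 = 2.428
Arc 6: start y=0.000, vy=2.428 → t=0.496, apex=0.301, x_land=96.988, impact vy=-2.428
  bounce: vy ← 0.73·2.428 = 1.773

1 1.956 6.999 26.803
2 1.745 3.730 50.709
3 1.274 1.988 68.160
4 0.930 1.059 80.899
5 0.679 0.564 90.199
6 0.496 0.301 96.988
final: 96.988 1.773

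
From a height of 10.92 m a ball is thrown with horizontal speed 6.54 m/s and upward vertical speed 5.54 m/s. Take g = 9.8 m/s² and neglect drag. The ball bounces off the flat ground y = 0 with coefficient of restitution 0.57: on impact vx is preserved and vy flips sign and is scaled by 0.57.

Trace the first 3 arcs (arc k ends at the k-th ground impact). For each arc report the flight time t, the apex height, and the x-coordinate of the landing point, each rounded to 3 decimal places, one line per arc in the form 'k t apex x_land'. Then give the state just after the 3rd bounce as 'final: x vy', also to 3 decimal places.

Arc 1: start y=10.920, vy=5.540 → t=2.162, apex=12.486, x_land=14.137, impact vy=-15.644
  bounce: vy ← 0.57·15.644 = 8.917
Arc 2: start y=0.000, vy=8.917 → t=1.820, apex=4.057, x_land=26.038, impact vy=-8.917
  bounce: vy ← 0.57·8.917 = 5.083
Arc 3: start y=0.000, vy=5.083 → t=1.037, apex=1.318, x_land=32.822, impact vy=-5.083
  bounce: vy ← 0.57·5.083 = 2.897

1 2.162 12.486 14.137
2 1.820 4.057 26.038
3 1.037 1.318 32.822
final: 32.822 2.897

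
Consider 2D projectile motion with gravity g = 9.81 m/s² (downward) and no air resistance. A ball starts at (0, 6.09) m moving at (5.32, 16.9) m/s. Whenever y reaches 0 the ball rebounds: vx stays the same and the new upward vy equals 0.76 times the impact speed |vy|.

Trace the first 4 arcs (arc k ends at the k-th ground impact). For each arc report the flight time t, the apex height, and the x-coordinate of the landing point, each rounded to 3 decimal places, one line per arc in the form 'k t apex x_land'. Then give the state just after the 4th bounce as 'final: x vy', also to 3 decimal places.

1 3.774 20.647 20.080
2 3.119 11.926 36.671
3 2.370 6.888 49.280
4 1.801 3.979 58.862
final: 58.862 6.715

Arc 1: start y=6.090, vy=16.900 → t=3.774, apex=20.647, x_land=20.080, impact vy=-20.127
  bounce: vy ← 0.76·20.127 = 15.297
Arc 2: start y=0.000, vy=15.297 → t=3.119, apex=11.926, x_land=36.671, impact vy=-15.297
  bounce: vy ← 0.76·15.297 = 11.625
Arc 3: start y=0.000, vy=11.625 → t=2.370, apex=6.888, x_land=49.280, impact vy=-11.625
  bounce: vy ← 0.76·11.625 = 8.835
Arc 4: start y=0.000, vy=8.835 → t=1.801, apex=3.979, x_land=58.862, impact vy=-8.835
  bounce: vy ← 0.76·8.835 = 6.715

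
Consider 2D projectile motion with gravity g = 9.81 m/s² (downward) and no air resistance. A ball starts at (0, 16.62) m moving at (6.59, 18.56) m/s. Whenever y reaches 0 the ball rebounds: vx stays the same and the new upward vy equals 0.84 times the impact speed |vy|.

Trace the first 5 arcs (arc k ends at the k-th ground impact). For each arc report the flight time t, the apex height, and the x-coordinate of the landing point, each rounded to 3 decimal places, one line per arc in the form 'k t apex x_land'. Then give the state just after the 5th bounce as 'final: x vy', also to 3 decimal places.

Arc 1: start y=16.620, vy=18.560 → t=4.532, apex=34.177, x_land=29.863, impact vy=-25.895
  bounce: vy ← 0.84·25.895 = 21.752
Arc 2: start y=0.000, vy=21.752 → t=4.435, apex=24.115, x_land=59.088, impact vy=-21.752
  bounce: vy ← 0.84·21.752 = 18.272
Arc 3: start y=0.000, vy=18.272 → t=3.725, apex=17.016, x_land=83.636, impact vy=-18.272
  bounce: vy ← 0.84·18.272 = 15.348
Arc 4: start y=0.000, vy=15.348 → t=3.129, apex=12.006, x_land=104.257, impact vy=-15.348
  bounce: vy ← 0.84·15.348 = 12.892
Arc 5: start y=0.000, vy=12.892 → t=2.628, apex=8.472, x_land=121.578, impact vy=-12.892
  bounce: vy ← 0.84·12.892 = 10.830

1 4.532 34.177 29.863
2 4.435 24.115 59.088
3 3.725 17.016 83.636
4 3.129 12.006 104.257
5 2.628 8.472 121.578
final: 121.578 10.830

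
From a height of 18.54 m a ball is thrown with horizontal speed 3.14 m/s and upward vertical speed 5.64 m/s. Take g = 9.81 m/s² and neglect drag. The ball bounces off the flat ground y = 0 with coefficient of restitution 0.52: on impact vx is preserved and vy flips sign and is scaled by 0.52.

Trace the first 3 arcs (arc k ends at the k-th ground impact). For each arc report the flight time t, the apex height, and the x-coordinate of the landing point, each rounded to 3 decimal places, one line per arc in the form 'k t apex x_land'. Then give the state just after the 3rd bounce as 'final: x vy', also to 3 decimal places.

Arc 1: start y=18.540, vy=5.640 → t=2.602, apex=20.161, x_land=8.171, impact vy=-19.889
  bounce: vy ← 0.52·19.889 = 10.342
Arc 2: start y=0.000, vy=10.342 → t=2.108, apex=5.452, x_land=14.792, impact vy=-10.342
  bounce: vy ← 0.52·10.342 = 5.378
Arc 3: start y=0.000, vy=5.378 → t=1.096, apex=1.474, x_land=18.235, impact vy=-5.378
  bounce: vy ← 0.52·5.378 = 2.797

1 2.602 20.161 8.171
2 2.108 5.452 14.792
3 1.096 1.474 18.235
final: 18.235 2.797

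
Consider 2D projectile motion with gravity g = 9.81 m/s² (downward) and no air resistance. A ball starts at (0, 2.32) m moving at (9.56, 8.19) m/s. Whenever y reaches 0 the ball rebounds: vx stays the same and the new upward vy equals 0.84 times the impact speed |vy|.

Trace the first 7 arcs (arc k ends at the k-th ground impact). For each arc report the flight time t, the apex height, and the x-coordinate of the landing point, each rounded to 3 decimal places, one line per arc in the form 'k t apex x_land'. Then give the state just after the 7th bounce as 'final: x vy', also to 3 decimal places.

1 1.917 5.739 18.322
2 1.817 4.049 35.694
3 1.526 2.857 50.287
4 1.282 2.016 62.545
5 1.077 1.423 72.841
6 0.905 1.004 81.491
7 0.760 0.708 88.756
final: 88.756 3.131

Arc 1: start y=2.320, vy=8.190 → t=1.917, apex=5.739, x_land=18.322, impact vy=-10.611
  bounce: vy ← 0.84·10.611 = 8.913
Arc 2: start y=0.000, vy=8.913 → t=1.817, apex=4.049, x_land=35.694, impact vy=-8.913
  bounce: vy ← 0.84·8.913 = 7.487
Arc 3: start y=0.000, vy=7.487 → t=1.526, apex=2.857, x_land=50.287, impact vy=-7.487
  bounce: vy ← 0.84·7.487 = 6.289
Arc 4: start y=0.000, vy=6.289 → t=1.282, apex=2.016, x_land=62.545, impact vy=-6.289
  bounce: vy ← 0.84·6.289 = 5.283
Arc 5: start y=0.000, vy=5.283 → t=1.077, apex=1.423, x_land=72.841, impact vy=-5.283
  bounce: vy ← 0.84·5.283 = 4.438
Arc 6: start y=0.000, vy=4.438 → t=0.905, apex=1.004, x_land=81.491, impact vy=-4.438
  bounce: vy ← 0.84·4.438 = 3.728
Arc 7: start y=0.000, vy=3.728 → t=0.760, apex=0.708, x_land=88.756, impact vy=-3.728
  bounce: vy ← 0.84·3.728 = 3.131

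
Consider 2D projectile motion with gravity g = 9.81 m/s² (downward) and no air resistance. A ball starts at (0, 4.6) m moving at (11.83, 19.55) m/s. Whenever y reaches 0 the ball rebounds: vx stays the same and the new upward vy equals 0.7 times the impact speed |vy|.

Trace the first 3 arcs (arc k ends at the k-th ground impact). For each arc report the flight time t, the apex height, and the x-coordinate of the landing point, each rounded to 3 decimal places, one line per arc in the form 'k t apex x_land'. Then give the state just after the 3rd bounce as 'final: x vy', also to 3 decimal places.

Arc 1: start y=4.600, vy=19.550 → t=4.209, apex=24.080, x_land=49.787, impact vy=-21.736
  bounce: vy ← 0.7·21.736 = 15.215
Arc 2: start y=0.000, vy=15.215 → t=3.102, apex=11.799, x_land=86.484, impact vy=-15.215
  bounce: vy ← 0.7·15.215 = 10.651
Arc 3: start y=0.000, vy=10.651 → t=2.171, apex=5.782, x_land=112.171, impact vy=-10.651
  bounce: vy ← 0.7·10.651 = 7.455

1 4.209 24.080 49.787
2 3.102 11.799 86.484
3 2.171 5.782 112.171
final: 112.171 7.455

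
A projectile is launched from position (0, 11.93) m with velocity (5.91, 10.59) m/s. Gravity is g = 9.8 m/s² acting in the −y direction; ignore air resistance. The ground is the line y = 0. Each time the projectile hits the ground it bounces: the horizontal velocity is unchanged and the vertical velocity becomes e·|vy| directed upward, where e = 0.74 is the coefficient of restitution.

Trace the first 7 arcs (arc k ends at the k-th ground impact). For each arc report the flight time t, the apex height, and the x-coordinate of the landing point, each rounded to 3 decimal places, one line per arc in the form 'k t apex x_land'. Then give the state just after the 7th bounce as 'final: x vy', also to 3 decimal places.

Arc 1: start y=11.930, vy=10.590 → t=2.979, apex=17.652, x_land=17.604, impact vy=-18.600
  bounce: vy ← 0.74·18.600 = 13.764
Arc 2: start y=0.000, vy=13.764 → t=2.809, apex=9.666, x_land=34.205, impact vy=-13.764
  bounce: vy ← 0.74·13.764 = 10.186
Arc 3: start y=0.000, vy=10.186 → t=2.079, apex=5.293, x_land=46.490, impact vy=-10.186
  bounce: vy ← 0.74·10.186 = 7.537
Arc 4: start y=0.000, vy=7.537 → t=1.538, apex=2.899, x_land=55.581, impact vy=-7.537
  bounce: vy ← 0.74·7.537 = 5.578
Arc 5: start y=0.000, vy=5.578 → t=1.138, apex=1.587, x_land=62.308, impact vy=-5.578
  bounce: vy ← 0.74·5.578 = 4.127
Arc 6: start y=0.000, vy=4.127 → t=0.842, apex=0.869, x_land=67.287, impact vy=-4.127
  bounce: vy ← 0.74·4.127 = 3.054
Arc 7: start y=0.000, vy=3.054 → t=0.623, apex=0.476, x_land=70.970, impact vy=-3.054
  bounce: vy ← 0.74·3.054 = 2.260

1 2.979 17.652 17.604
2 2.809 9.666 34.205
3 2.079 5.293 46.490
4 1.538 2.899 55.581
5 1.138 1.587 62.308
6 0.842 0.869 67.287
7 0.623 0.476 70.970
final: 70.970 2.260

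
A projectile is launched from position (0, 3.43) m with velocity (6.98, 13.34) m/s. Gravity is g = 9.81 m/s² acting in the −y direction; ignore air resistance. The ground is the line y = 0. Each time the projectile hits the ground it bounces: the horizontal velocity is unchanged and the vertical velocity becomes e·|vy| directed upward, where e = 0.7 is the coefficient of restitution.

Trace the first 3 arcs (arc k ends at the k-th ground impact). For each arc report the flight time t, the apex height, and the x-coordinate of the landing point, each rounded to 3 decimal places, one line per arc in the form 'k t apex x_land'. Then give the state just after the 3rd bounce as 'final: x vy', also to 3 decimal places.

Arc 1: start y=3.430, vy=13.340 → t=2.956, apex=12.500, x_land=20.634, impact vy=-15.661
  bounce: vy ← 0.7·15.661 = 10.962
Arc 2: start y=0.000, vy=10.962 → t=2.235, apex=6.125, x_land=36.234, impact vy=-10.962
  bounce: vy ← 0.7·10.962 = 7.674
Arc 3: start y=0.000, vy=7.674 → t=1.564, apex=3.001, x_land=47.154, impact vy=-7.674
  bounce: vy ← 0.7·7.674 = 5.372

1 2.956 12.500 20.634
2 2.235 6.125 36.234
3 1.564 3.001 47.154
final: 47.154 5.372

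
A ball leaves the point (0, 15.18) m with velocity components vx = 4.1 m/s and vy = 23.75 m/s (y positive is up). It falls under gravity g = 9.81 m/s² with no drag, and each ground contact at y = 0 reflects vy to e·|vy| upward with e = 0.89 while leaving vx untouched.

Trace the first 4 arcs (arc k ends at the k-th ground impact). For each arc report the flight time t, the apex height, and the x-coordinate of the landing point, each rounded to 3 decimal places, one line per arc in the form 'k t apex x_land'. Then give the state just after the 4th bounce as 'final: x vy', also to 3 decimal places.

Arc 1: start y=15.180, vy=23.750 → t=5.414, apex=43.929, x_land=22.196, impact vy=-29.358
  bounce: vy ← 0.89·29.358 = 26.129
Arc 2: start y=0.000, vy=26.129 → t=5.327, apex=34.796, x_land=44.036, impact vy=-26.129
  bounce: vy ← 0.89·26.129 = 23.254
Arc 3: start y=0.000, vy=23.254 → t=4.741, apex=27.562, x_land=63.474, impact vy=-23.254
  bounce: vy ← 0.89·23.254 = 20.697
Arc 4: start y=0.000, vy=20.697 → t=4.219, apex=21.832, x_land=80.774, impact vy=-20.697
  bounce: vy ← 0.89·20.697 = 18.420

1 5.414 43.929 22.196
2 5.327 34.796 44.036
3 4.741 27.562 63.474
4 4.219 21.832 80.774
final: 80.774 18.420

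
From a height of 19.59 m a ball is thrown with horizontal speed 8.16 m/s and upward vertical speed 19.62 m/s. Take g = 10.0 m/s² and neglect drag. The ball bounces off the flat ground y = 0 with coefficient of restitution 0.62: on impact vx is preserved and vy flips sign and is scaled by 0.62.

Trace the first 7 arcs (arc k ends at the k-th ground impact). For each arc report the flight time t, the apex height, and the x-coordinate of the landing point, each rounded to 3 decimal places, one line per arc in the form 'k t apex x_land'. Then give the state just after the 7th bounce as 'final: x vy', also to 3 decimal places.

1 4.749 38.837 38.752
2 3.456 14.929 66.952
3 2.143 5.739 84.436
4 1.328 2.206 95.276
5 0.824 0.848 101.997
6 0.511 0.326 106.164
7 0.317 0.125 108.748
final: 108.748 0.981

Arc 1: start y=19.590, vy=19.620 → t=4.749, apex=38.837, x_land=38.752, impact vy=-27.870
  bounce: vy ← 0.62·27.870 = 17.279
Arc 2: start y=0.000, vy=17.279 → t=3.456, apex=14.929, x_land=66.952, impact vy=-17.279
  bounce: vy ← 0.62·17.279 = 10.713
Arc 3: start y=0.000, vy=10.713 → t=2.143, apex=5.739, x_land=84.436, impact vy=-10.713
  bounce: vy ← 0.62·10.713 = 6.642
Arc 4: start y=0.000, vy=6.642 → t=1.328, apex=2.206, x_land=95.276, impact vy=-6.642
  bounce: vy ← 0.62·6.642 = 4.118
Arc 5: start y=0.000, vy=4.118 → t=0.824, apex=0.848, x_land=101.997, impact vy=-4.118
  bounce: vy ← 0.62·4.118 = 2.553
Arc 6: start y=0.000, vy=2.553 → t=0.511, apex=0.326, x_land=106.164, impact vy=-2.553
  bounce: vy ← 0.62·2.553 = 1.583
Arc 7: start y=0.000, vy=1.583 → t=0.317, apex=0.125, x_land=108.748, impact vy=-1.583
  bounce: vy ← 0.62·1.583 = 0.981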